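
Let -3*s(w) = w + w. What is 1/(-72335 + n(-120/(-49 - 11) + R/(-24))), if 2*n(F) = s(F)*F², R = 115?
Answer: -41472/2999576357 ≈ -1.3826e-5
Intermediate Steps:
s(w) = -2*w/3 (s(w) = -(w + w)/3 = -2*w/3)
n(F) = -F³/3 (n(F) = ((-2*F/3)*F²)/2 = (-2*F³/3)/2 = -F³/3)
1/(-72335 + n(-120/(-49 - 11) + R/(-24))) = 1/(-72335 - (-120/(-49 - 11) + 115/(-24))³/3) = 1/(-72335 - (-120/(-60) + 115*(-1/24))³/3) = 1/(-72335 - (-120*(-1/60) - 115/24)³/3) = 1/(-72335 - (2 - 115/24)³/3) = 1/(-72335 - (-67/24)³/3) = 1/(-72335 - ⅓*(-300763/13824)) = 1/(-72335 + 300763/41472) = 1/(-2999576357/41472) = -41472/2999576357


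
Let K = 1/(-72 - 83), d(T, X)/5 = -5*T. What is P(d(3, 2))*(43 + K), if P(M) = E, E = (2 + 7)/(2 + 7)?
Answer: 6664/155 ≈ 42.994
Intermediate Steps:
d(T, X) = -25*T (d(T, X) = 5*(-5*T) = -25*T)
K = -1/155 (K = 1/(-155) = -1/155 ≈ -0.0064516)
E = 1 (E = 9/9 = 9*(⅑) = 1)
P(M) = 1
P(d(3, 2))*(43 + K) = 1*(43 - 1/155) = 1*(6664/155) = 6664/155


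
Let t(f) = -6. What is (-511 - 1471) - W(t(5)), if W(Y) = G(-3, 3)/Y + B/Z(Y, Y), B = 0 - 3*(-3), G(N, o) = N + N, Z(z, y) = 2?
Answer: -3975/2 ≈ -1987.5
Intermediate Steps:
G(N, o) = 2*N
B = 9 (B = 0 + 9 = 9)
W(Y) = 9/2 - 6/Y (W(Y) = (2*(-3))/Y + 9/2 = -6/Y + 9*(½) = -6/Y + 9/2 = 9/2 - 6/Y)
(-511 - 1471) - W(t(5)) = (-511 - 1471) - (9/2 - 6/(-6)) = -1982 - (9/2 - 6*(-⅙)) = -1982 - (9/2 + 1) = -1982 - 1*11/2 = -1982 - 11/2 = -3975/2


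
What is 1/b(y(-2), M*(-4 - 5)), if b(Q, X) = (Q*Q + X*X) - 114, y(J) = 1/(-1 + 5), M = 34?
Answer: 16/1496353 ≈ 1.0693e-5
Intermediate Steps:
y(J) = 1/4
b(Q, X) = -114 + Q**2 + X**2 (b(Q, X) = (Q**2 + X**2) - 114 = -114 + Q**2 + X**2)
1/b(y(-2), M*(-4 - 5)) = 1/(-114 + (1/4)**2 + (34*(-4 - 5))**2) = 1/(-114 + 1/16 + (34*(-9))**2) = 1/(-114 + 1/16 + (-306)**2) = 1/(-114 + 1/16 + 93636) = 1/(1496353/16) = 16/1496353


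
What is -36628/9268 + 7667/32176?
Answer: -276871193/74551792 ≈ -3.7138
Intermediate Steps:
-36628/9268 + 7667/32176 = -36628*1/9268 + 7667*(1/32176) = -9157/2317 + 7667/32176 = -276871193/74551792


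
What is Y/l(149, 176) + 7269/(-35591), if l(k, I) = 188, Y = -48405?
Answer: -1724148927/6691108 ≈ -257.68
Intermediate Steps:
Y/l(149, 176) + 7269/(-35591) = -48405/188 + 7269/(-35591) = -48405*1/188 + 7269*(-1/35591) = -48405/188 - 7269/35591 = -1724148927/6691108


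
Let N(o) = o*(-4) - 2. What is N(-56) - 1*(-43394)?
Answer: 43616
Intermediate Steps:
N(o) = -2 - 4*o (N(o) = -4*o - 2 = -2 - 4*o)
N(-56) - 1*(-43394) = (-2 - 4*(-56)) - 1*(-43394) = (-2 + 224) + 43394 = 222 + 43394 = 43616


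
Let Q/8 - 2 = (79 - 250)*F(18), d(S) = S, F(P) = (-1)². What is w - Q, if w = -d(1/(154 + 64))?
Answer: 294735/218 ≈ 1352.0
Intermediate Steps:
F(P) = 1
Q = -1352 (Q = 16 + 8*((79 - 250)*1) = 16 + 8*(-171*1) = 16 + 8*(-171) = 16 - 1368 = -1352)
w = -1/218 (w = -1/(154 + 64) = -1/218 ≈ -0.0045872)
w - Q = -1/218 - 1*(-1352) = -1/218 + 1352 = 294735/218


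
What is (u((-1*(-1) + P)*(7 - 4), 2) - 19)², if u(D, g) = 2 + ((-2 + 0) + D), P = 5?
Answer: 1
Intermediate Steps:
u(D, g) = D (u(D, g) = 2 + (-2 + D) = D)
(u((-1*(-1) + P)*(7 - 4), 2) - 19)² = ((-1*(-1) + 5)*(7 - 4) - 19)² = ((1 + 5)*3 - 19)² = (6*3 - 19)² = (18 - 19)² = (-1)² = 1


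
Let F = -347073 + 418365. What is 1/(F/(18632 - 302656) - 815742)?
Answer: -5462/4455584175 ≈ -1.2259e-6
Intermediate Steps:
F = 71292
1/(F/(18632 - 302656) - 815742) = 1/(71292/(18632 - 302656) - 815742) = 1/(71292/(-284024) - 815742) = 1/(71292*(-1/284024) - 815742) = 1/(-1371/5462 - 815742) = 1/(-4455584175/5462) = -5462/4455584175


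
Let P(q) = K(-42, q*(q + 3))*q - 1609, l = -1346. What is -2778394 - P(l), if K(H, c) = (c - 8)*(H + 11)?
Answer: -75429615205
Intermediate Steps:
K(H, c) = (-8 + c)*(11 + H)
P(q) = -1609 + q*(248 - 31*q*(3 + q)) (P(q) = (-88 - 8*(-42) + 11*(q*(q + 3)) - 42*q*(q + 3))*q - 1609 = (-88 + 336 + 11*(q*(3 + q)) - 42*q*(3 + q))*q - 1609 = (-88 + 336 + 11*q*(3 + q) - 42*q*(3 + q))*q - 1609 = (248 - 31*q*(3 + q))*q - 1609 = q*(248 - 31*q*(3 + q)) - 1609 = -1609 + q*(248 - 31*q*(3 + q)))
-2778394 - P(l) = -2778394 - (-1609 - 31*(-1346)*(-8 - 1346*(3 - 1346))) = -2778394 - (-1609 - 31*(-1346)*(-8 - 1346*(-1343))) = -2778394 - (-1609 - 31*(-1346)*(-8 + 1807678)) = -2778394 - (-1609 - 31*(-1346)*1807670) = -2778394 - (-1609 + 75426838420) = -2778394 - 1*75426836811 = -2778394 - 75426836811 = -75429615205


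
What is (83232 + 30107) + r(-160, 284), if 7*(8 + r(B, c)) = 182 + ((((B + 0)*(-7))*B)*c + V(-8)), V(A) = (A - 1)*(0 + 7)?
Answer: -7157052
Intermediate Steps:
V(A) = -7 + 7*A (V(A) = (-1 + A)*7 = -7 + 7*A)
r(B, c) = 9 - c*B**2 (r(B, c) = -8 + (182 + ((((B + 0)*(-7))*B)*c + (-7 + 7*(-8))))/7 = -8 + (182 + (((B*(-7))*B)*c + (-7 - 56)))/7 = -8 + (182 + (((-7*B)*B)*c - 63))/7 = -8 + (182 + ((-7*B**2)*c - 63))/7 = -8 + (182 + (-7*c*B**2 - 63))/7 = -8 + (182 + (-63 - 7*c*B**2))/7 = -8 + (119 - 7*c*B**2)/7 = -8 + (17 - c*B**2) = 9 - c*B**2)
(83232 + 30107) + r(-160, 284) = (83232 + 30107) + (9 - 1*284*(-160)**2) = 113339 + (9 - 1*284*25600) = 113339 + (9 - 7270400) = 113339 - 7270391 = -7157052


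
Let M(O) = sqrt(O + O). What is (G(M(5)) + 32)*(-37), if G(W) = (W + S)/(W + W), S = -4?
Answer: -2405/2 + 37*sqrt(10)/5 ≈ -1179.1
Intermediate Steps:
M(O) = sqrt(2)*sqrt(O) (M(O) = sqrt(2*O) = sqrt(2)*sqrt(O))
G(W) = (-4 + W)/(2*W) (G(W) = (W - 4)/(W + W) = (-4 + W)/((2*W)) = (-4 + W)*(1/(2*W)) = (-4 + W)/(2*W))
(G(M(5)) + 32)*(-37) = ((-4 + sqrt(2)*sqrt(5))/(2*((sqrt(2)*sqrt(5)))) + 32)*(-37) = ((-4 + sqrt(10))/(2*(sqrt(10))) + 32)*(-37) = ((sqrt(10)/10)*(-4 + sqrt(10))/2 + 32)*(-37) = (sqrt(10)*(-4 + sqrt(10))/20 + 32)*(-37) = (32 + sqrt(10)*(-4 + sqrt(10))/20)*(-37) = -1184 - 37*sqrt(10)*(-4 + sqrt(10))/20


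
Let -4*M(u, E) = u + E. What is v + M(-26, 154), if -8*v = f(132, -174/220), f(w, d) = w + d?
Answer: -42593/880 ≈ -48.401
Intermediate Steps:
M(u, E) = -E/4 - u/4 (M(u, E) = -(u + E)/4 = -(E + u)/4 = -E/4 - u/4)
f(w, d) = d + w
v = -14433/880 (v = -(-174/220 + 132)/8 = -(-174*1/220 + 132)/8 = -(-87/110 + 132)/8 = -⅛*14433/110 = -14433/880 ≈ -16.401)
v + M(-26, 154) = -14433/880 + (-¼*154 - ¼*(-26)) = -14433/880 + (-77/2 + 13/2) = -14433/880 - 32 = -42593/880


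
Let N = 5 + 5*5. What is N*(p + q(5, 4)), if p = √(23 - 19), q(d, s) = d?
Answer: 210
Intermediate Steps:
p = 2 (p = √4 = 2)
N = 30 (N = 5 + 25 = 30)
N*(p + q(5, 4)) = 30*(2 + 5) = 30*7 = 210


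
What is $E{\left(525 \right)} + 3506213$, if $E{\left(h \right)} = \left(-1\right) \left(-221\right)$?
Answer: $3506434$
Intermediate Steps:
$E{\left(h \right)} = 221$
$E{\left(525 \right)} + 3506213 = 221 + 3506213 = 3506434$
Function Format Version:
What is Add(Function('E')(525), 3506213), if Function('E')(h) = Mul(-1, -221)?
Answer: 3506434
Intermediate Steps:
Function('E')(h) = 221
Add(Function('E')(525), 3506213) = Add(221, 3506213) = 3506434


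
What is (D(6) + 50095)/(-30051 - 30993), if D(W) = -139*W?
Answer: -49261/61044 ≈ -0.80698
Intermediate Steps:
(D(6) + 50095)/(-30051 - 30993) = (-139*6 + 50095)/(-30051 - 30993) = (-834 + 50095)/(-61044) = 49261*(-1/61044) = -49261/61044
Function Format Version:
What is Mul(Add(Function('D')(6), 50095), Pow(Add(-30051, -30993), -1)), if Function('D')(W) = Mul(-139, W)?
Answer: Rational(-49261, 61044) ≈ -0.80698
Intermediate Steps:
Mul(Add(Function('D')(6), 50095), Pow(Add(-30051, -30993), -1)) = Mul(Add(Mul(-139, 6), 50095), Pow(Add(-30051, -30993), -1)) = Mul(Add(-834, 50095), Pow(-61044, -1)) = Mul(49261, Rational(-1, 61044)) = Rational(-49261, 61044)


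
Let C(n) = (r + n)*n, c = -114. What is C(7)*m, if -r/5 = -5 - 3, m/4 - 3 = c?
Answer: -146076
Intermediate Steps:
m = -444 (m = 12 + 4*(-114) = 12 - 456 = -444)
r = 40 (r = -5*(-5 - 3) = -5*(-8) = 40)
C(n) = n*(40 + n) (C(n) = (40 + n)*n = n*(40 + n))
C(7)*m = (7*(40 + 7))*(-444) = (7*47)*(-444) = 329*(-444) = -146076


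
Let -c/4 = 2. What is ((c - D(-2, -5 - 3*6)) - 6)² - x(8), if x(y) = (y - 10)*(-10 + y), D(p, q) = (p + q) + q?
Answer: 1152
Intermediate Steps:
D(p, q) = p + 2*q
c = -8 (c = -4*2 = -8)
x(y) = (-10 + y)² (x(y) = (-10 + y)*(-10 + y) = (-10 + y)²)
((c - D(-2, -5 - 3*6)) - 6)² - x(8) = ((-8 - (-2 + 2*(-5 - 3*6))) - 6)² - (-10 + 8)² = ((-8 - (-2 + 2*(-5 - 18))) - 6)² - 1*(-2)² = ((-8 - (-2 + 2*(-23))) - 6)² - 1*4 = ((-8 - (-2 - 46)) - 6)² - 4 = ((-8 - 1*(-48)) - 6)² - 4 = ((-8 + 48) - 6)² - 4 = (40 - 6)² - 4 = 34² - 4 = 1156 - 4 = 1152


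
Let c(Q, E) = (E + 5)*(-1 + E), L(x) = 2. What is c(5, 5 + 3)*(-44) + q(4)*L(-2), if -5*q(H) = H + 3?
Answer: -20034/5 ≈ -4006.8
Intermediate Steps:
q(H) = -⅗ - H/5 (q(H) = -(H + 3)/5 = -(3 + H)/5 = -⅗ - H/5)
c(Q, E) = (-1 + E)*(5 + E) (c(Q, E) = (5 + E)*(-1 + E) = (-1 + E)*(5 + E))
c(5, 5 + 3)*(-44) + q(4)*L(-2) = (-5 + (5 + 3)² + 4*(5 + 3))*(-44) + (-⅗ - ⅕*4)*2 = (-5 + 8² + 4*8)*(-44) + (-⅗ - ⅘)*2 = (-5 + 64 + 32)*(-44) - 7/5*2 = 91*(-44) - 14/5 = -4004 - 14/5 = -20034/5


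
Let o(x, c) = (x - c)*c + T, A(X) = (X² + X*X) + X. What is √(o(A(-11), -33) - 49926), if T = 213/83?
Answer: 33*I*√370927/83 ≈ 242.15*I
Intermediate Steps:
T = 213/83 (T = 213*(1/83) = 213/83 ≈ 2.5663)
A(X) = X + 2*X² (A(X) = (X² + X²) + X = 2*X² + X = X + 2*X²)
o(x, c) = 213/83 + c*(x - c) (o(x, c) = (x - c)*c + 213/83 = c*(x - c) + 213/83 = 213/83 + c*(x - c))
√(o(A(-11), -33) - 49926) = √((213/83 - 1*(-33)² - (-363)*(1 + 2*(-11))) - 49926) = √((213/83 - 1*1089 - (-363)*(1 - 22)) - 49926) = √((213/83 - 1089 - (-363)*(-21)) - 49926) = √((213/83 - 1089 - 33*231) - 49926) = √((213/83 - 1089 - 7623) - 49926) = √(-722883/83 - 49926) = √(-4866741/83) = 33*I*√370927/83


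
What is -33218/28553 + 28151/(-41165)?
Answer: -2171214473/1175384245 ≈ -1.8472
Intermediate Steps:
-33218/28553 + 28151/(-41165) = -33218*1/28553 + 28151*(-1/41165) = -33218/28553 - 28151/41165 = -2171214473/1175384245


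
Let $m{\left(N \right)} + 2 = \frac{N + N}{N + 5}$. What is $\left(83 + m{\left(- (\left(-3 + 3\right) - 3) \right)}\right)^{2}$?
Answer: $\frac{106929}{16} \approx 6683.1$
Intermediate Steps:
$m{\left(N \right)} = -2 + \frac{2 N}{5 + N}$ ($m{\left(N \right)} = -2 + \frac{N + N}{N + 5} = -2 + \frac{2 N}{5 + N}$)
$\left(83 + m{\left(- (\left(-3 + 3\right) - 3) \right)}\right)^{2} = \left(83 - \frac{10}{5 - \left(\left(-3 + 3\right) - 3\right)}\right)^{2} = \left(83 - \frac{10}{5 - \left(0 - 3\right)}\right)^{2} = \left(83 - \frac{10}{5 - -3}\right)^{2} = \left(83 - \frac{10}{5 + 3}\right)^{2} = \left(83 - \frac{10}{8}\right)^{2} = \left(83 - \frac{5}{4}\right)^{2} = \left(\frac{327}{4}\right)^{2} = \frac{106929}{16}$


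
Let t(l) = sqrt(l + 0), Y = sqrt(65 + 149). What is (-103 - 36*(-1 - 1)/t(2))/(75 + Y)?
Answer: -(103 - 36*sqrt(2))/(75 + sqrt(214)) ≈ -0.58116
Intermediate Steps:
Y = sqrt(214) ≈ 14.629
t(l) = sqrt(l)
(-103 - 36*(-1 - 1)/t(2))/(75 + Y) = (-103 - 36*(-1 - 1)/(sqrt(2)))/(75 + sqrt(214)) = (-103 - (-72)*sqrt(2)/2)/(75 + sqrt(214)) = (-103 - (-36)*sqrt(2))/(75 + sqrt(214)) = (-103 + 36*sqrt(2))/(75 + sqrt(214))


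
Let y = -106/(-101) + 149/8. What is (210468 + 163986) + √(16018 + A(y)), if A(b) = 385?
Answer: 374454 + √16403 ≈ 3.7458e+5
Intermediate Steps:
y = 15897/808 (y = -106*(-1/101) + 149*(⅛) = 106/101 + 149/8 = 15897/808 ≈ 19.674)
(210468 + 163986) + √(16018 + A(y)) = (210468 + 163986) + √(16018 + 385) = 374454 + √16403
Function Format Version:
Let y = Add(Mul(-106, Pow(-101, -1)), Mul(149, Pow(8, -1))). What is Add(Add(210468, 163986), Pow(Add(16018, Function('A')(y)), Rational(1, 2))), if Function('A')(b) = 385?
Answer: Add(374454, Pow(16403, Rational(1, 2))) ≈ 3.7458e+5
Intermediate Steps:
y = Rational(15897, 808) (y = Add(Mul(-106, Rational(-1, 101)), Mul(149, Rational(1, 8))) = Add(Rational(106, 101), Rational(149, 8)) = Rational(15897, 808) ≈ 19.674)
Add(Add(210468, 163986), Pow(Add(16018, Function('A')(y)), Rational(1, 2))) = Add(Add(210468, 163986), Pow(Add(16018, 385), Rational(1, 2))) = Add(374454, Pow(16403, Rational(1, 2)))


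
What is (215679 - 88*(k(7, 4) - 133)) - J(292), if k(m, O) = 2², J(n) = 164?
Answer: 226867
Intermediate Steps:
k(m, O) = 4
(215679 - 88*(k(7, 4) - 133)) - J(292) = (215679 - 88*(4 - 133)) - 1*164 = (215679 - 88*(-129)) - 164 = (215679 - 1*(-11352)) - 164 = (215679 + 11352) - 164 = 227031 - 164 = 226867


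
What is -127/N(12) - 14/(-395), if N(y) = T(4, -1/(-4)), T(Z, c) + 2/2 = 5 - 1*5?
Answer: 50179/395 ≈ 127.04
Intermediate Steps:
T(Z, c) = -1 (T(Z, c) = -1 + (5 - 1*5) = -1 + (5 - 5) = -1 + 0 = -1)
N(y) = -1
-127/N(12) - 14/(-395) = -127/(-1) - 14/(-395) = -127*(-1) - 14*(-1/395) = 127 + 14/395 = 50179/395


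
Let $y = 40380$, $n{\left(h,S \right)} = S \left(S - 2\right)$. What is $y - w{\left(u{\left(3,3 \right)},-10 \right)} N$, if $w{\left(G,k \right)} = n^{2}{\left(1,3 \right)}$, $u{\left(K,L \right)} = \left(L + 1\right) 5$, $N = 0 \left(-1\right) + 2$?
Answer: $40362$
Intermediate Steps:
$N = 2$ ($N = 0 + 2 = 2$)
$u{\left(K,L \right)} = 5 + 5 L$ ($u{\left(K,L \right)} = \left(1 + L\right) 5 = 5 + 5 L$)
$n{\left(h,S \right)} = S \left(-2 + S\right)$
$w{\left(G,k \right)} = 9$ ($w{\left(G,k \right)} = \left(3 \left(-2 + 3\right)\right)^{2} = \left(3 \cdot 1\right)^{2} = 3^{2} = 9$)
$y - w{\left(u{\left(3,3 \right)},-10 \right)} N = 40380 - 9 \cdot 2 = 40380 - 18 = 40362$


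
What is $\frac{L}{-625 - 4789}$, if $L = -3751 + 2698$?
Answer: $\frac{1053}{5414} \approx 0.1945$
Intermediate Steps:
$L = -1053$
$\frac{L}{-625 - 4789} = - \frac{1053}{-625 - 4789} = - \frac{1053}{-5414} = \left(-1053\right) \left(- \frac{1}{5414}\right) = \frac{1053}{5414}$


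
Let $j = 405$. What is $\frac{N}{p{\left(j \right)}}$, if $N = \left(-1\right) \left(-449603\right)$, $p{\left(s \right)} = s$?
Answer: $\frac{449603}{405} \approx 1110.1$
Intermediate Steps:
$N = 449603$
$\frac{N}{p{\left(j \right)}} = \frac{449603}{405}$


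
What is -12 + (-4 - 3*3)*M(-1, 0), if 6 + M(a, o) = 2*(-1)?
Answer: 92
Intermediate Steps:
M(a, o) = -8 (M(a, o) = -6 + 2*(-1) = -6 - 2 = -8)
-12 + (-4 - 3*3)*M(-1, 0) = -12 + (-4 - 3*3)*(-8) = -12 + (-4 - 9)*(-8) = -12 - 13*(-8) = -12 + 104 = 92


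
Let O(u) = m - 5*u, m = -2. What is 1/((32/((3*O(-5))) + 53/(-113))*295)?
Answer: -7797/12095 ≈ -0.64465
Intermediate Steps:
O(u) = -2 - 5*u
1/((32/((3*O(-5))) + 53/(-113))*295) = 1/((32/((3*(-2 - 5*(-5)))) + 53/(-113))*295) = 1/((32/((3*(-2 + 25))) + 53*(-1/113))*295) = 1/((32/((3*23)) - 53/113)*295) = 1/((32/69 - 53/113)*295) = 1/(-41/7797*295) = 1/(-12095/7797) = -7797/12095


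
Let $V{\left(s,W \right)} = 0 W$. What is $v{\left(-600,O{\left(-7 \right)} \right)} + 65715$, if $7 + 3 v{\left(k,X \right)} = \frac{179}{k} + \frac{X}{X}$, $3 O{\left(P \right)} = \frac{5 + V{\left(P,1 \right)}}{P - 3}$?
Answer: $\frac{118283221}{1800} \approx 65713.0$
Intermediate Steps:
$V{\left(s,W \right)} = 0$
$O{\left(P \right)} = \frac{5}{3 \left(-3 + P\right)}$ ($O{\left(P \right)} = \frac{\left(5 + 0\right) \frac{1}{P - 3}}{3} = \frac{5 \frac{1}{-3 + P}}{3} = \frac{5}{3 \left(-3 + P\right)}$)
$v{\left(k,X \right)} = -2 + \frac{179}{3 k}$ ($v{\left(k,X \right)} = - \frac{7}{3} + \frac{\frac{179}{k} + \frac{X}{X}}{3} = - \frac{7}{3} + \frac{\frac{179}{k} + 1}{3} = - \frac{7}{3} + \frac{1 + \frac{179}{k}}{3} = - \frac{7}{3} + \left(\frac{1}{3} + \frac{179}{3 k}\right) = -2 + \frac{179}{3 k}$)
$v{\left(-600,O{\left(-7 \right)} \right)} + 65715 = \left(-2 + \frac{179}{3 \left(-600\right)}\right) + 65715 = \left(-2 + \frac{179}{3} \left(- \frac{1}{600}\right)\right) + 65715 = \left(-2 - \frac{179}{1800}\right) + 65715 = - \frac{3779}{1800} + 65715 = \frac{118283221}{1800}$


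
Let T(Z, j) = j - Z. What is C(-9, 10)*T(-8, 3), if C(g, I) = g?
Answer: -99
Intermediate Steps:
C(-9, 10)*T(-8, 3) = -9*(3 - 1*(-8)) = -9*(3 + 8) = -9*11 = -99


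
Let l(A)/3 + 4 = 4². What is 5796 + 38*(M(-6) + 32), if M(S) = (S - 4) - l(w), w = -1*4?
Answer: 5264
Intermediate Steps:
w = -4
l(A) = 36 (l(A) = -12 + 3*4² = -12 + 3*16 = -12 + 48 = 36)
M(S) = -40 + S (M(S) = (S - 4) - 1*36 = (-4 + S) - 36 = -40 + S)
5796 + 38*(M(-6) + 32) = 5796 + 38*((-40 - 6) + 32) = 5796 + 38*(-46 + 32) = 5796 + 38*(-14) = 5796 - 532 = 5264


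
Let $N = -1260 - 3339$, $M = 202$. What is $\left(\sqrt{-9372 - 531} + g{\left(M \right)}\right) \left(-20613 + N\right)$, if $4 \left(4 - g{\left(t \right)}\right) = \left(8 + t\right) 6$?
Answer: $7840932 - 25212 i \sqrt{9903} \approx 7.8409 \cdot 10^{6} - 2.5089 \cdot 10^{6} i$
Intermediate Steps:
$g{\left(t \right)} = -8 - \frac{3 t}{2}$ ($g{\left(t \right)} = 4 - \frac{\left(8 + t\right) 6}{4} = 4 - \frac{48 + 6 t}{4} = 4 - \left(12 + \frac{3 t}{2}\right) = -8 - \frac{3 t}{2}$)
$N = -4599$
$\left(\sqrt{-9372 - 531} + g{\left(M \right)}\right) \left(-20613 + N\right) = \left(\sqrt{-9372 - 531} - 311\right) \left(-20613 - 4599\right) = \left(\sqrt{-9903} - 311\right) \left(-25212\right) = \left(i \sqrt{9903} - 311\right) \left(-25212\right) = \left(-311 + i \sqrt{9903}\right) \left(-25212\right) = 7840932 - 25212 i \sqrt{9903}$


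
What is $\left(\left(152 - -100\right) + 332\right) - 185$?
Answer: $399$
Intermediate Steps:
$\left(\left(152 - -100\right) + 332\right) - 185 = \left(\left(152 + 100\right) + 332\right) - 185 = \left(252 + 332\right) - 185 = 584 - 185 = 399$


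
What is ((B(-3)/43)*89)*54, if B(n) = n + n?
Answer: -28836/43 ≈ -670.60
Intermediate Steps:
B(n) = 2*n
((B(-3)/43)*89)*54 = (((2*(-3))/43)*89)*54 = (-6*1/43*89)*54 = -6/43*89*54 = -534/43*54 = -28836/43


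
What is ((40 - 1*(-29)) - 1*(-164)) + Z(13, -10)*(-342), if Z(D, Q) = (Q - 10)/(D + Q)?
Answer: 2513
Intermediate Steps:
Z(D, Q) = (-10 + Q)/(D + Q)
((40 - 1*(-29)) - 1*(-164)) + Z(13, -10)*(-342) = ((40 - 1*(-29)) - 1*(-164)) + ((-10 - 10)/(13 - 10))*(-342) = ((40 + 29) + 164) + (-20/3)*(-342) = (69 + 164) + ((⅓)*(-20))*(-342) = 233 - 20/3*(-342) = 233 + 2280 = 2513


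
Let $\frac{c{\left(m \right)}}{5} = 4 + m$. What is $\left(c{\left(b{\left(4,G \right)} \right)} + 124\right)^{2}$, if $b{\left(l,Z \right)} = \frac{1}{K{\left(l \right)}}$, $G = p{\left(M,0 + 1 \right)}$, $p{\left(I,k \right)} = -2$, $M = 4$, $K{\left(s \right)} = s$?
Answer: $\frac{337561}{16} \approx 21098.0$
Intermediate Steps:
$G = -2$
$b{\left(l,Z \right)} = \frac{1}{l}$
$c{\left(m \right)} = 20 + 5 m$ ($c{\left(m \right)} = 5 \left(4 + m\right) = 20 + 5 m$)
$\left(c{\left(b{\left(4,G \right)} \right)} + 124\right)^{2} = \left(\left(20 + \frac{5}{4}\right) + 124\right)^{2} = \left(\frac{85}{4} + 124\right)^{2} = \left(\frac{581}{4}\right)^{2} = \frac{337561}{16}$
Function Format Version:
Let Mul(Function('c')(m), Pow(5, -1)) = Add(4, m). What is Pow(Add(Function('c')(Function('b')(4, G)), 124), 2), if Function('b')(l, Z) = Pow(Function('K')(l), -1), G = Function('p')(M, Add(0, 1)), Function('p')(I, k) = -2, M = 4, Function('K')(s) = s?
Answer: Rational(337561, 16) ≈ 21098.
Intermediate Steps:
G = -2
Function('b')(l, Z) = Pow(l, -1)
Function('c')(m) = Add(20, Mul(5, m)) (Function('c')(m) = Mul(5, Add(4, m)) = Add(20, Mul(5, m)))
Pow(Add(Function('c')(Function('b')(4, G)), 124), 2) = Pow(Add(Add(20, Mul(5, Pow(4, -1))), 124), 2) = Pow(Add(Add(20, Mul(5, Rational(1, 4))), 124), 2) = Pow(Add(Add(20, Rational(5, 4)), 124), 2) = Pow(Add(Rational(85, 4), 124), 2) = Pow(Rational(581, 4), 2) = Rational(337561, 16)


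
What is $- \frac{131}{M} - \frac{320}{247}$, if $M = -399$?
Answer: $- \frac{5017}{5187} \approx -0.96723$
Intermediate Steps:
$- \frac{131}{M} - \frac{320}{247} = - \frac{131}{-399} - \frac{320}{247} = \left(-131\right) \left(- \frac{1}{399}\right) - \frac{320}{247} = \frac{131}{399} - \frac{320}{247} = - \frac{5017}{5187}$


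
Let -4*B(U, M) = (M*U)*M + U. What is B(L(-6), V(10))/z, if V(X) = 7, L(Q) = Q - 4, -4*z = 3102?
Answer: -250/1551 ≈ -0.16119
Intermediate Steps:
z = -1551/2 (z = -¼*3102 = -1551/2 ≈ -775.50)
L(Q) = -4 + Q
B(U, M) = -U/4 - U*M²/4 (B(U, M) = -((M*U)*M + U)/4 = -(U*M² + U)/4 = -(U + U*M²)/4 = -U/4 - U*M²/4)
B(L(-6), V(10))/z = (-(-4 - 6)*(1 + 7²)/4)/(-1551/2) = -¼*(-10)*(1 + 49)*(-2/1551) = -¼*(-10)*50*(-2/1551) = 125*(-2/1551) = -250/1551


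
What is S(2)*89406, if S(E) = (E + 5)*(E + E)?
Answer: 2503368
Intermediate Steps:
S(E) = 2*E*(5 + E) (S(E) = (5 + E)*(2*E) = 2*E*(5 + E))
S(2)*89406 = (2*2*(5 + 2))*89406 = (2*2*7)*89406 = 28*89406 = 2503368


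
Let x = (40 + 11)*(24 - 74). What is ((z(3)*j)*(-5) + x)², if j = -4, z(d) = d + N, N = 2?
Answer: 6002500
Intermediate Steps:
z(d) = 2 + d (z(d) = d + 2 = 2 + d)
x = -2550 (x = 51*(-50) = -2550)
((z(3)*j)*(-5) + x)² = (((2 + 3)*(-4))*(-5) - 2550)² = ((5*(-4))*(-5) - 2550)² = (-20*(-5) - 2550)² = (100 - 2550)² = (-2450)² = 6002500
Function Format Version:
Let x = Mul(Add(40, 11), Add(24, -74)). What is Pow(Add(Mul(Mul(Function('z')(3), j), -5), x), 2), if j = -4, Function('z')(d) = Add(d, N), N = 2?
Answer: 6002500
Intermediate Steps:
Function('z')(d) = Add(2, d) (Function('z')(d) = Add(d, 2) = Add(2, d))
x = -2550 (x = Mul(51, -50) = -2550)
Pow(Add(Mul(Mul(Function('z')(3), j), -5), x), 2) = Pow(Add(Mul(Mul(Add(2, 3), -4), -5), -2550), 2) = Pow(Add(Mul(Mul(5, -4), -5), -2550), 2) = Pow(Add(Mul(-20, -5), -2550), 2) = Pow(Add(100, -2550), 2) = Pow(-2450, 2) = 6002500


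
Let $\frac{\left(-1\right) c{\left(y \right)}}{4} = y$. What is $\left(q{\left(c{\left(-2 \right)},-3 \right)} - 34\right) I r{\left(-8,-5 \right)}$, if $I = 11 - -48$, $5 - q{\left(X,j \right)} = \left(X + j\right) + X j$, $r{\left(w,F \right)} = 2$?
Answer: $-1180$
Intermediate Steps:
$c{\left(y \right)} = - 4 y$
$q{\left(X,j \right)} = 5 - X - j - X j$ ($q{\left(X,j \right)} = 5 - \left(\left(X + j\right) + X j\right) = 5 - \left(X + j + X j\right) = 5 - X - j - X j$)
$I = 59$ ($I = 11 + 48 = 59$)
$\left(q{\left(c{\left(-2 \right)},-3 \right)} - 34\right) I r{\left(-8,-5 \right)} = \left(\left(5 - \left(-4\right) \left(-2\right) - -3 - \left(-4\right) \left(-2\right) \left(-3\right)\right) - 34\right) 59 \cdot 2 = \left(\left(5 - 8 + 3 - 8 \left(-3\right)\right) - 34\right) 59 \cdot 2 = \left(\left(5 - 8 + 3 + 24\right) - 34\right) 59 \cdot 2 = \left(24 - 34\right) 59 \cdot 2 = \left(-10\right) 59 \cdot 2 = \left(-590\right) 2 = -1180$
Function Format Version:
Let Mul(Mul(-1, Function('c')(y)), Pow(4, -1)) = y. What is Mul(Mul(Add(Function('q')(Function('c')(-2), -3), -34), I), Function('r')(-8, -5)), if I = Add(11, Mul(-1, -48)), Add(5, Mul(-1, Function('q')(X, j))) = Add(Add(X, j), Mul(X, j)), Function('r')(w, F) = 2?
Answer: -1180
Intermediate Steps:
Function('c')(y) = Mul(-4, y)
Function('q')(X, j) = Add(5, Mul(-1, X), Mul(-1, j), Mul(-1, X, j)) (Function('q')(X, j) = Add(5, Mul(-1, Add(Add(X, j), Mul(X, j)))) = Add(5, Mul(-1, Add(X, j, Mul(X, j)))) = Add(5, Add(Mul(-1, X), Mul(-1, j), Mul(-1, X, j))) = Add(5, Mul(-1, X), Mul(-1, j), Mul(-1, X, j)))
I = 59 (I = Add(11, 48) = 59)
Mul(Mul(Add(Function('q')(Function('c')(-2), -3), -34), I), Function('r')(-8, -5)) = Mul(Mul(Add(Add(5, Mul(-1, Mul(-4, -2)), Mul(-1, -3), Mul(-1, Mul(-4, -2), -3)), -34), 59), 2) = Mul(Mul(Add(Add(5, Mul(-1, 8), 3, Mul(-1, 8, -3)), -34), 59), 2) = Mul(Mul(Add(Add(5, -8, 3, 24), -34), 59), 2) = Mul(Mul(Add(24, -34), 59), 2) = Mul(Mul(-10, 59), 2) = Mul(-590, 2) = -1180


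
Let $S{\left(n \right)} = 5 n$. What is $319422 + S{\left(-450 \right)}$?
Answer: $317172$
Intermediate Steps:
$319422 + S{\left(-450 \right)} = 319422 + 5 \left(-450\right) = 319422 - 2250 = 317172$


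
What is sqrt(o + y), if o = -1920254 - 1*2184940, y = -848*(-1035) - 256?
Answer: I*sqrt(3227770) ≈ 1796.6*I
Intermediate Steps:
y = 877424 (y = 877680 - 256 = 877424)
o = -4105194 (o = -1920254 - 2184940 = -4105194)
sqrt(o + y) = sqrt(-4105194 + 877424) = sqrt(-3227770) = I*sqrt(3227770)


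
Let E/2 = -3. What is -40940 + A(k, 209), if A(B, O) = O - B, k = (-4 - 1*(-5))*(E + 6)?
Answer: -40731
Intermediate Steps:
E = -6 (E = 2*(-3) = -6)
k = 0 (k = (-4 - 1*(-5))*(-6 + 6) = (-4 + 5)*0 = 1*0 = 0)
-40940 + A(k, 209) = -40940 + (209 - 1*0) = -40940 + (209 + 0) = -40940 + 209 = -40731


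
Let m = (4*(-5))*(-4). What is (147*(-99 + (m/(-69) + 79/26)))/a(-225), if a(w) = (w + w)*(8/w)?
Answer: -8537515/9568 ≈ -892.30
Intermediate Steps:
m = 80 (m = -20*(-4) = 80)
a(w) = 16 (a(w) = (2*w)*(8/w) = 16)
(147*(-99 + (m/(-69) + 79/26)))/a(-225) = (147*(-99 + (80/(-69) + 79/26)))/16 = (147*(-99 + (80*(-1/69) + 79*(1/26))))*(1/16) = (147*(-99 + (-80/69 + 79/26)))*(1/16) = (147*(-99 + 3371/1794))*(1/16) = (147*(-174235/1794))*(1/16) = -8537515/598*1/16 = -8537515/9568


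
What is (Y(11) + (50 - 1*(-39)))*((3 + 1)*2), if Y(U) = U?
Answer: 800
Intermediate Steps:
(Y(11) + (50 - 1*(-39)))*((3 + 1)*2) = (11 + (50 - 1*(-39)))*((3 + 1)*2) = (11 + (50 + 39))*(4*2) = (11 + 89)*8 = 100*8 = 800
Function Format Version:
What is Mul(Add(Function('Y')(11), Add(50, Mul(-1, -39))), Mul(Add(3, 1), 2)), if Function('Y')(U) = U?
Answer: 800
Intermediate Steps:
Mul(Add(Function('Y')(11), Add(50, Mul(-1, -39))), Mul(Add(3, 1), 2)) = Mul(Add(11, Add(50, Mul(-1, -39))), Mul(Add(3, 1), 2)) = Mul(Add(11, Add(50, 39)), Mul(4, 2)) = Mul(Add(11, 89), 8) = Mul(100, 8) = 800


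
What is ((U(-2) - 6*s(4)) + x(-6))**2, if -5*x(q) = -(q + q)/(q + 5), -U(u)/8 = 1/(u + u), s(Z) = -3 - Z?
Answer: 53824/25 ≈ 2153.0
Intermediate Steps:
U(u) = -4/u (U(u) = -8/(u + u) = -8*1/(2*u) = -4/u)
x(q) = 2*q/(5*(5 + q)) (x(q) = -(-1)*(q + q)/(q + 5)/5 = -(-1)*(2*q)/(5 + q)/5 = -(-1)*2*q/(5 + q)/5 = -(-2)*q/(5*(5 + q)) = 2*q/(5*(5 + q)))
((U(-2) - 6*s(4)) + x(-6))**2 = ((-4/(-2) - 6*(-3 - 1*4)) + (2/5)*(-6)/(5 - 6))**2 = ((-4*(-1/2) - 6*(-3 - 4)) + (2/5)*(-6)/(-1))**2 = ((2 - 6*(-7)) + (2/5)*(-6)*(-1))**2 = ((2 + 42) + 12/5)**2 = (44 + 12/5)**2 = (232/5)**2 = 53824/25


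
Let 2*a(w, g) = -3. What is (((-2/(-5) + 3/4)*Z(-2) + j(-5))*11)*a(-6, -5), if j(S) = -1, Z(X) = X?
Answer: 1089/20 ≈ 54.450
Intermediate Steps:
a(w, g) = -3/2 (a(w, g) = (½)*(-3) = -3/2)
(((-2/(-5) + 3/4)*Z(-2) + j(-5))*11)*a(-6, -5) = (((-2/(-5) + 3/4)*(-2) - 1)*11)*(-3/2) = (((-2*(-⅕) + 3*(¼))*(-2) - 1)*11)*(-3/2) = (((⅖ + ¾)*(-2) - 1)*11)*(-3/2) = (((23/20)*(-2) - 1)*11)*(-3/2) = ((-23/10 - 1)*11)*(-3/2) = -33/10*11*(-3/2) = -363/10*(-3/2) = 1089/20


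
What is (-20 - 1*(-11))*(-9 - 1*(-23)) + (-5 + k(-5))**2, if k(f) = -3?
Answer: -62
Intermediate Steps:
(-20 - 1*(-11))*(-9 - 1*(-23)) + (-5 + k(-5))**2 = (-20 - 1*(-11))*(-9 - 1*(-23)) + (-5 - 3)**2 = (-20 + 11)*(-9 + 23) + (-8)**2 = -9*14 + 64 = -126 + 64 = -62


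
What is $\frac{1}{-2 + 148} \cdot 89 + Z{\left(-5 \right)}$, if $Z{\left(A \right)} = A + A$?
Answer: $- \frac{1371}{146} \approx -9.3904$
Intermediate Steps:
$Z{\left(A \right)} = 2 A$
$\frac{1}{-2 + 148} \cdot 89 + Z{\left(-5 \right)} = \frac{1}{-2 + 148} \cdot 89 + 2 \left(-5\right) = \frac{1}{146} \cdot 89 - 10 = \frac{89}{146} - 10 = - \frac{1371}{146}$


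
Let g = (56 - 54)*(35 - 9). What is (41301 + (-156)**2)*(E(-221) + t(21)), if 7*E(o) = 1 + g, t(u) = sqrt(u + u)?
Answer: 3478761/7 + 65637*sqrt(42) ≈ 9.2234e+5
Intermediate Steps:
t(u) = sqrt(2)*sqrt(u) (t(u) = sqrt(2*u) = sqrt(2)*sqrt(u))
g = 52 (g = 2*26 = 52)
E(o) = 53/7 (E(o) = (1 + 52)/7 = (1/7)*53 = 53/7)
(41301 + (-156)**2)*(E(-221) + t(21)) = (41301 + (-156)**2)*(53/7 + sqrt(2)*sqrt(21)) = (41301 + 24336)*(53/7 + sqrt(42)) = 65637*(53/7 + sqrt(42)) = 3478761/7 + 65637*sqrt(42)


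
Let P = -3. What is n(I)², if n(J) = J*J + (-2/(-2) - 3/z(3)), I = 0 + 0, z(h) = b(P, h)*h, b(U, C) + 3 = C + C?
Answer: 4/9 ≈ 0.44444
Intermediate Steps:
b(U, C) = -3 + 2*C (b(U, C) = -3 + (C + C) = -3 + 2*C)
z(h) = h*(-3 + 2*h) (z(h) = (-3 + 2*h)*h = h*(-3 + 2*h))
I = 0
n(J) = ⅔ + J² (n(J) = J*J + (-2/(-2) - 3*1/(3*(-3 + 2*3))) = J² + (-2*(-½) - 3*1/(3*(-3 + 6))) = J² + (1 - 3/(3*3)) = J² + (1 - 3/9) = J² + (1 - 3*⅑) = J² + (1 - ⅓) = J² + ⅔ = ⅔ + J²)
n(I)² = (⅔ + 0²)² = (⅔ + 0)² = (⅔)² = 4/9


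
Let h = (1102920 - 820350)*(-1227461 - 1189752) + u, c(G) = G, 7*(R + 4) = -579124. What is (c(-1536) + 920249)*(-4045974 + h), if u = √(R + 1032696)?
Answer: -627513982279884792 + 1837426*√237490 ≈ -6.2751e+17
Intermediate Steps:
R = -82736 (R = -4 + (⅐)*(-579124) = -4 - 82732 = -82736)
u = 2*√237490 (u = √(-82736 + 1032696) = √949960 = 2*√237490 ≈ 974.66)
h = -683031877410 + 2*√237490 (h = (1102920 - 820350)*(-1227461 - 1189752) + 2*√237490 = 282570*(-2417213) + 2*√237490 = -683031877410 + 2*√237490 ≈ -6.8303e+11)
(c(-1536) + 920249)*(-4045974 + h) = (-1536 + 920249)*(-4045974 + (-683031877410 + 2*√237490)) = 918713*(-683035923384 + 2*√237490) = -627513982279884792 + 1837426*√237490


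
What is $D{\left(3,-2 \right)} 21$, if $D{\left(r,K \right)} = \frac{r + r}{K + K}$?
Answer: $- \frac{63}{2} \approx -31.5$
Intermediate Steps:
$D{\left(r,K \right)} = \frac{r}{K}$ ($D{\left(r,K \right)} = \frac{2 r}{2 K} = 2 r \frac{1}{2 K} = \frac{r}{K}$)
$D{\left(3,-2 \right)} 21 = \frac{3}{-2} \cdot 21 = 3 \left(- \frac{1}{2}\right) 21 = \left(- \frac{3}{2}\right) 21 = - \frac{63}{2}$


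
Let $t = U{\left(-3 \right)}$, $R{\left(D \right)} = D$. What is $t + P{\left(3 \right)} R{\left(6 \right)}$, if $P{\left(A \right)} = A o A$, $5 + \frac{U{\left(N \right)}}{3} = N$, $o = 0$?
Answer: $-24$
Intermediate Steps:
$U{\left(N \right)} = -15 + 3 N$
$t = -24$ ($t = -15 + 3 \left(-3\right) = -15 - 9 = -24$)
$P{\left(A \right)} = 0$ ($P{\left(A \right)} = A 0 A = 0 A = 0$)
$t + P{\left(3 \right)} R{\left(6 \right)} = -24 + 0 \cdot 6 = -24 + 0 = -24$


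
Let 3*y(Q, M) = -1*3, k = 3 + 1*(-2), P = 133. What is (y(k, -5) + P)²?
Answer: 17424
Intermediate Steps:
k = 1 (k = 3 - 2 = 1)
y(Q, M) = -1 (y(Q, M) = (-1*3)/3 = (⅓)*(-3) = -1)
(y(k, -5) + P)² = (-1 + 133)² = 132² = 17424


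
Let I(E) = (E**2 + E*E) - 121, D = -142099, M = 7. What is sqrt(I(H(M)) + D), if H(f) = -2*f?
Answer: 2*I*sqrt(35457) ≈ 376.6*I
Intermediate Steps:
I(E) = -121 + 2*E**2 (I(E) = (E**2 + E**2) - 121 = 2*E**2 - 121 = -121 + 2*E**2)
sqrt(I(H(M)) + D) = sqrt((-121 + 2*(-2*7)**2) - 142099) = sqrt((-121 + 2*(-14)**2) - 142099) = sqrt((-121 + 2*196) - 142099) = sqrt((-121 + 392) - 142099) = sqrt(271 - 142099) = sqrt(-141828) = 2*I*sqrt(35457)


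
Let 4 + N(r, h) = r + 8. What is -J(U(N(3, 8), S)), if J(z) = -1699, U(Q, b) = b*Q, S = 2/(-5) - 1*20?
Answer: 1699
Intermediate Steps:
N(r, h) = 4 + r (N(r, h) = -4 + (r + 8) = -4 + (8 + r) = 4 + r)
S = -102/5 (S = 2*(-⅕) - 20 = -⅖ - 20 = -102/5 ≈ -20.400)
U(Q, b) = Q*b
-J(U(N(3, 8), S)) = -1*(-1699) = 1699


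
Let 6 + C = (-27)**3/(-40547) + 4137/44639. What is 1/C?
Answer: -258568219/1401927546 ≈ -0.18444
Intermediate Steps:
C = -1401927546/258568219 (C = -6 + ((-27)**3/(-40547) + 4137/44639) = -6 + (-19683*(-1/40547) + 4137*(1/44639)) = -6 + (19683/40547 + 591/6377) = -6 + 149481768/258568219 = -1401927546/258568219 ≈ -5.4219)
1/C = 1/(-1401927546/258568219) = -258568219/1401927546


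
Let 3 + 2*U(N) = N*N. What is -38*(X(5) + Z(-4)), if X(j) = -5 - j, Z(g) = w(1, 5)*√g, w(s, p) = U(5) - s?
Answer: 380 - 760*I ≈ 380.0 - 760.0*I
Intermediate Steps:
U(N) = -3/2 + N²/2 (U(N) = -3/2 + (N*N)/2 = -3/2 + N²/2)
w(s, p) = 11 - s (w(s, p) = (-3/2 + (½)*5²) - s = (-3/2 + (½)*25) - s = (-3/2 + 25/2) - s = 11 - s)
Z(g) = 10*√g (Z(g) = (11 - 1*1)*√g = (11 - 1)*√g = 10*√g)
-38*(X(5) + Z(-4)) = -38*((-5 - 1*5) + 10*√(-4)) = -38*((-5 - 5) + 10*(2*I)) = -38*(-10 + 20*I) = 380 - 760*I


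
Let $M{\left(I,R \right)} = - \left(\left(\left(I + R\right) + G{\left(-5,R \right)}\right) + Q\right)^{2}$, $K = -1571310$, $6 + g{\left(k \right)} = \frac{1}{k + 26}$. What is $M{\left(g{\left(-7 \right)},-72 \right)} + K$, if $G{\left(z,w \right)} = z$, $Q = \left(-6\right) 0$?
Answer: $- \frac{569726686}{361} \approx -1.5782 \cdot 10^{6}$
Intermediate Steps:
$Q = 0$
$g{\left(k \right)} = -6 + \frac{1}{26 + k}$ ($g{\left(k \right)} = -6 + \frac{1}{k + 26} = -6 + \frac{1}{26 + k}$)
$M{\left(I,R \right)} = - \left(-5 + I + R\right)^{2}$ ($M{\left(I,R \right)} = - \left(\left(\left(I + R\right) - 5\right) + 0\right)^{2} = - \left(\left(-5 + I + R\right) + 0\right)^{2} = - \left(-5 + I + R\right)^{2}$)
$M{\left(g{\left(-7 \right)},-72 \right)} + K = - \left(-5 + \frac{-155 - -42}{26 - 7} - 72\right)^{2} - 1571310 = - \left(-5 + \frac{-155 + 42}{19} - 72\right)^{2} - 1571310 = - \left(-5 + \frac{1}{19} \left(-113\right) - 72\right)^{2} - 1571310 = - \left(-5 - \frac{113}{19} - 72\right)^{2} - 1571310 = - \left(- \frac{1576}{19}\right)^{2} - 1571310 = \left(-1\right) \frac{2483776}{361} - 1571310 = - \frac{2483776}{361} - 1571310 = - \frac{569726686}{361}$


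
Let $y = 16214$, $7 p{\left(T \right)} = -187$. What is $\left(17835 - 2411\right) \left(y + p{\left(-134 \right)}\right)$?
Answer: $\frac{1747708864}{7} \approx 2.4967 \cdot 10^{8}$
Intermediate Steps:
$p{\left(T \right)} = - \frac{187}{7}$ ($p{\left(T \right)} = \frac{1}{7} \left(-187\right) = - \frac{187}{7}$)
$\left(17835 - 2411\right) \left(y + p{\left(-134 \right)}\right) = \left(17835 - 2411\right) \left(16214 - \frac{187}{7}\right) = 15424 \cdot \frac{113311}{7} = \frac{1747708864}{7}$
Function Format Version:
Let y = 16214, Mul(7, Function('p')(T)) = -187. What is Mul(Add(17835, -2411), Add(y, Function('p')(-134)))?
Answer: Rational(1747708864, 7) ≈ 2.4967e+8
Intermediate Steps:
Function('p')(T) = Rational(-187, 7) (Function('p')(T) = Mul(Rational(1, 7), -187) = Rational(-187, 7))
Mul(Add(17835, -2411), Add(y, Function('p')(-134))) = Mul(Add(17835, -2411), Add(16214, Rational(-187, 7))) = Mul(15424, Rational(113311, 7)) = Rational(1747708864, 7)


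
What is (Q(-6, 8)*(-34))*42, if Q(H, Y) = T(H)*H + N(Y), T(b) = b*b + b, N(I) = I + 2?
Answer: 242760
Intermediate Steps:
N(I) = 2 + I
T(b) = b + b**2 (T(b) = b**2 + b = b + b**2)
Q(H, Y) = 2 + Y + H**2*(1 + H) (Q(H, Y) = (H*(1 + H))*H + (2 + Y) = H**2*(1 + H) + (2 + Y) = 2 + Y + H**2*(1 + H))
(Q(-6, 8)*(-34))*42 = ((2 + 8 + (-6)**2*(1 - 6))*(-34))*42 = ((2 + 8 + 36*(-5))*(-34))*42 = ((2 + 8 - 180)*(-34))*42 = -170*(-34)*42 = 5780*42 = 242760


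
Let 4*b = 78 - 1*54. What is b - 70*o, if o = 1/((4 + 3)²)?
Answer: 32/7 ≈ 4.5714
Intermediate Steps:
b = 6 (b = (78 - 1*54)/4 = (78 - 54)/4 = (¼)*24 = 6)
o = 1/49 (o = 1/(7²) = 1/49 ≈ 0.020408)
b - 70*o = 6 - 70*1/49 = 6 - 10/7 = 32/7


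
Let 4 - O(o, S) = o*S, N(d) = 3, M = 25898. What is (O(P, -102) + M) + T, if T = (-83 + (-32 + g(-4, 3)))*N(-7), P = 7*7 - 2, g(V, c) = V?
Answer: 30339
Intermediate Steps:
P = 47 (P = 49 - 2 = 47)
O(o, S) = 4 - S*o (O(o, S) = 4 - o*S = 4 - S*o)
T = -357 (T = (-83 + (-32 - 4))*3 = (-83 - 36)*3 = -119*3 = -357)
(O(P, -102) + M) + T = ((4 - 1*(-102)*47) + 25898) - 357 = ((4 + 4794) + 25898) - 357 = (4798 + 25898) - 357 = 30696 - 357 = 30339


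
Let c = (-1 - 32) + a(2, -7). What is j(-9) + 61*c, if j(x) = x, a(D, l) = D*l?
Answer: -2876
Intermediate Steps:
c = -47 (c = (-1 - 32) + 2*(-7) = -33 - 14 = -47)
j(-9) + 61*c = -9 + 61*(-47) = -9 - 2867 = -2876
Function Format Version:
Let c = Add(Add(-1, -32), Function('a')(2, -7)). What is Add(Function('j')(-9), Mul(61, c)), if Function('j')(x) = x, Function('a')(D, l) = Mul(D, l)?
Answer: -2876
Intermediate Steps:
c = -47 (c = Add(Add(-1, -32), Mul(2, -7)) = Add(-33, -14) = -47)
Add(Function('j')(-9), Mul(61, c)) = Add(-9, Mul(61, -47)) = Add(-9, -2867) = -2876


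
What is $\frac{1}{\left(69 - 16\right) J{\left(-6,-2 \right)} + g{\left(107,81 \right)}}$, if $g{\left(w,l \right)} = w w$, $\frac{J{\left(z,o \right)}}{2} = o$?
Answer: $\frac{1}{11237} \approx 8.8992 \cdot 10^{-5}$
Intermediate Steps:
$J{\left(z,o \right)} = 2 o$
$g{\left(w,l \right)} = w^{2}$
$\frac{1}{\left(69 - 16\right) J{\left(-6,-2 \right)} + g{\left(107,81 \right)}} = \frac{1}{\left(69 - 16\right) 2 \left(-2\right) + 107^{2}} = \frac{1}{53 \left(-4\right) + 11449} = \frac{1}{-212 + 11449} = \frac{1}{11237}$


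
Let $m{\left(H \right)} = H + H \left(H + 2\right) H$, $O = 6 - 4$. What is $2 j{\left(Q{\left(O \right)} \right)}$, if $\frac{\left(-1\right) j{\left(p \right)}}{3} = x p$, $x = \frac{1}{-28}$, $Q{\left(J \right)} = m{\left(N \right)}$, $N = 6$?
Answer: $63$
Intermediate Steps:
$O = 2$ ($O = 6 - 4 = 2$)
$m{\left(H \right)} = H + H^{2} \left(2 + H\right)$ ($m{\left(H \right)} = H + H \left(2 + H\right) H = H + H^{2} \left(2 + H\right)$)
$Q{\left(J \right)} = 294$ ($Q{\left(J \right)} = 6 \left(1 + 6^{2} + 2 \cdot 6\right) = 6 \left(1 + 36 + 12\right) = 6 \cdot 49 = 294$)
$x = - \frac{1}{28} \approx -0.035714$
$j{\left(p \right)} = \frac{3 p}{28}$ ($j{\left(p \right)} = - 3 \left(- \frac{p}{28}\right) = \frac{3 p}{28}$)
$2 j{\left(Q{\left(O \right)} \right)} = 2 \cdot \frac{3}{28} \cdot 294 = 2 \cdot \frac{63}{2} = 63$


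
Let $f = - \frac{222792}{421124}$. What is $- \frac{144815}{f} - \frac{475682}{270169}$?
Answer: $\frac{4119042488808499}{15047872962} \approx 2.7373 \cdot 10^{5}$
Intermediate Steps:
$f = - \frac{55698}{105281}$ ($f = \left(-222792\right) \frac{1}{421124} = - \frac{55698}{105281} \approx -0.52904$)
$- \frac{144815}{f} - \frac{475682}{270169} = - \frac{144815}{- \frac{55698}{105281}} - \frac{475682}{270169} = \left(-144815\right) \left(- \frac{105281}{55698}\right) - \frac{475682}{270169} = \frac{15246268015}{55698} - \frac{475682}{270169} = \frac{4119042488808499}{15047872962}$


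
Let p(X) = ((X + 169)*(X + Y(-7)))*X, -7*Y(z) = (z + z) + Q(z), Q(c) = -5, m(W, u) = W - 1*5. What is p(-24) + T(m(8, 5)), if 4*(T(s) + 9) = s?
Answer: 2073849/28 ≈ 74066.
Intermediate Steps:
m(W, u) = -5 + W (m(W, u) = W - 5 = -5 + W)
T(s) = -9 + s/4
Y(z) = 5/7 - 2*z/7 (Y(z) = -((z + z) - 5)/7 = -(2*z - 5)/7 = -(-5 + 2*z)/7 = 5/7 - 2*z/7)
p(X) = X*(169 + X)*(19/7 + X) (p(X) = ((X + 169)*(X + (5/7 - 2/7*(-7))))*X = ((169 + X)*(X + (5/7 + 2)))*X = ((169 + X)*(X + 19/7))*X = ((169 + X)*(19/7 + X))*X = X*(169 + X)*(19/7 + X))
p(-24) + T(m(8, 5)) = (⅐)*(-24)*(3211 + 7*(-24)² + 1202*(-24)) + (-9 + (-5 + 8)/4) = (⅐)*(-24)*(3211 + 7*576 - 28848) + (-9 + (¼)*3) = (⅐)*(-24)*(3211 + 4032 - 28848) + (-9 + ¾) = (⅐)*(-24)*(-21605) - 33/4 = 518520/7 - 33/4 = 2073849/28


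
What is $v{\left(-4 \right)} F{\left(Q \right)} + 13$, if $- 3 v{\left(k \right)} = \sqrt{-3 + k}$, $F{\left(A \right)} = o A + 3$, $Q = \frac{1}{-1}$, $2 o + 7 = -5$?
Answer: $13 - 3 i \sqrt{7} \approx 13.0 - 7.9373 i$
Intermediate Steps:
$o = -6$ ($o = - \frac{7}{2} + \frac{1}{2} \left(-5\right) = - \frac{7}{2} - \frac{5}{2} = -6$)
$Q = -1$
$F{\left(A \right)} = 3 - 6 A$ ($F{\left(A \right)} = - 6 A + 3 = 3 - 6 A$)
$v{\left(k \right)} = - \frac{\sqrt{-3 + k}}{3}$
$v{\left(-4 \right)} F{\left(Q \right)} + 13 = - \frac{\sqrt{-3 - 4}}{3} \left(3 - -6\right) + 13 = - \frac{\sqrt{-7}}{3} \left(3 + 6\right) + 13 = - \frac{i \sqrt{7}}{3} \cdot 9 + 13 = - 3 i \sqrt{7} + 13 = 13 - 3 i \sqrt{7}$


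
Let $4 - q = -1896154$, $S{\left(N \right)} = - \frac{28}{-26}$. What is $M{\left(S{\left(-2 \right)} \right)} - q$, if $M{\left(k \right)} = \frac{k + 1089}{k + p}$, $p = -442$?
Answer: $- \frac{10868791827}{5732} \approx -1.8962 \cdot 10^{6}$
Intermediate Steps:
$S{\left(N \right)} = \frac{14}{13}$ ($S{\left(N \right)} = \left(-28\right) \left(- \frac{1}{26}\right) = \frac{14}{13}$)
$q = 1896158$ ($q = 4 - -1896154 = 4 + 1896154 = 1896158$)
$M{\left(k \right)} = \frac{1089 + k}{-442 + k}$ ($M{\left(k \right)} = \frac{k + 1089}{k - 442} = \frac{1089 + k}{-442 + k}$)
$M{\left(S{\left(-2 \right)} \right)} - q = \frac{1089 + \frac{14}{13}}{-442 + \frac{14}{13}} - 1896158 = \frac{1}{- \frac{5732}{13}} \cdot \frac{14171}{13} - 1896158 = \left(- \frac{13}{5732}\right) \frac{14171}{13} - 1896158 = - \frac{14171}{5732} - 1896158 = - \frac{10868791827}{5732}$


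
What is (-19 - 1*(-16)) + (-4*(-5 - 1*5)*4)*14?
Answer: 2237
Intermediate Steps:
(-19 - 1*(-16)) + (-4*(-5 - 1*5)*4)*14 = (-19 + 16) + (-4*(-5 - 5)*4)*14 = -3 + (-4*(-10)*4)*14 = -3 + (40*4)*14 = -3 + 160*14 = -3 + 2240 = 2237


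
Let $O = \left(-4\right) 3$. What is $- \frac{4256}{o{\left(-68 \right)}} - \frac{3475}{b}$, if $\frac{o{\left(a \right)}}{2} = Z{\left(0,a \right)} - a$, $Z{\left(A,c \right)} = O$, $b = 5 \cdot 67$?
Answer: $- \frac{3241}{67} \approx -48.373$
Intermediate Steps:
$O = -12$
$b = 335$
$Z{\left(A,c \right)} = -12$
$o{\left(a \right)} = -24 - 2 a$ ($o{\left(a \right)} = 2 \left(-12 - a\right) = -24 - 2 a$)
$- \frac{4256}{o{\left(-68 \right)}} - \frac{3475}{b} = - \frac{4256}{-24 - -136} - \frac{3475}{335} = - \frac{4256}{-24 + 136} - \frac{695}{67} = - \frac{4256}{112} - \frac{695}{67} = \left(-4256\right) \frac{1}{112} - \frac{695}{67} = -38 - \frac{695}{67} = - \frac{3241}{67}$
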